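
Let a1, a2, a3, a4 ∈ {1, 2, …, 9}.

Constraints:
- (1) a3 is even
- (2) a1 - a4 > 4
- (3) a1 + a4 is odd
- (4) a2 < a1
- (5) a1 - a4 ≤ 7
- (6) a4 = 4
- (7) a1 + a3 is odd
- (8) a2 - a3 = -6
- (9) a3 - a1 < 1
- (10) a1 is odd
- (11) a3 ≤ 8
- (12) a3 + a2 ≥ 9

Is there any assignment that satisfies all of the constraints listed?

Setting (a1, a2, a3, a4) = (9, 2, 8, 4) satisfies everything: constraint 2: a1 - a4 = 5; constraint 5: a1 - a4 = 5; constraint 8: a2 - a3 = -6, and the others follow.

Satisfiable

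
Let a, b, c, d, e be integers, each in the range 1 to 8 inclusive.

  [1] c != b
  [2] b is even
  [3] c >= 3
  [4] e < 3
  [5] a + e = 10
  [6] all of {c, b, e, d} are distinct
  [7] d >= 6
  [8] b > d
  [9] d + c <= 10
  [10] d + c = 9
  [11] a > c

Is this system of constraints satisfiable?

Try a = 8, b = 8, c = 3, d = 6, e = 2.
Check constraint 5: a + e = 10; constraint 9: d + c = 9. The remaining constraints are straightforward to verify.

Satisfiable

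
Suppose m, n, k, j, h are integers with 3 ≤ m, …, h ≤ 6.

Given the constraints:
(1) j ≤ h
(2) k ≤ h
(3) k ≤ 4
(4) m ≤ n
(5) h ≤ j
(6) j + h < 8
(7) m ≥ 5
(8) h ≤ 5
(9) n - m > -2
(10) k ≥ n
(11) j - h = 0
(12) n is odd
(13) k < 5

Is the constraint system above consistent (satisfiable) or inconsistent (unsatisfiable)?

Unsatisfiable

From constraints 4 and 7: n ≥ m and m ≥ 5, so n ≥ 5. From constraints 3 and 10: n ≤ k and k ≤ 4, so n ≤ 4. But 4 < 5, so no value of n works.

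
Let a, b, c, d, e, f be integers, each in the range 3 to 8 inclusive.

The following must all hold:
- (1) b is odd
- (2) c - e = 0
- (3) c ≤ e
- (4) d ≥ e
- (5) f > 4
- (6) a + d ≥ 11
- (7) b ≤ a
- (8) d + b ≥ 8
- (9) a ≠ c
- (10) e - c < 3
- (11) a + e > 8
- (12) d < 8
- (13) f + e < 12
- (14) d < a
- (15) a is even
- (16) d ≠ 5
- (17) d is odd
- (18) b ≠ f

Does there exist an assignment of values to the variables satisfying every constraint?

Satisfiable

One satisfying assignment is a = 8, b = 7, c = 3, d = 3, e = 3, f = 8.
For the less obvious constraints — constraint 2: c - e = 0; constraint 6: a + d = 11 — and the others hold by inspection.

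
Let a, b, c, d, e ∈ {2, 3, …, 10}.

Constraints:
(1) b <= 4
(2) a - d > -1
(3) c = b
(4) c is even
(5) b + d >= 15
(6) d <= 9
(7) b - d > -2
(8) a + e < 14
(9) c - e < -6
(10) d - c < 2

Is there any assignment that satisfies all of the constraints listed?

From constraint 1: b ≤ 4. From constraint 6: d ≤ 9. Hence b + d ≤ 13. But constraint 5 requires b + d ≥ 15, and 15 > 13. Contradiction.

Unsatisfiable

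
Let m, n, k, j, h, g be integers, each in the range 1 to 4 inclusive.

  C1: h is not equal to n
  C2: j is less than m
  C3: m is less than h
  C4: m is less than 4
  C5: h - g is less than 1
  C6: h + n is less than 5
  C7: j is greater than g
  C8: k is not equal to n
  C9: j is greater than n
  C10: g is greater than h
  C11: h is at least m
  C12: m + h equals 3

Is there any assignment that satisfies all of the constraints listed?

Unsatisfiable

Constraints 2, 3, 7, and 10 give j < m, m < h, h < g, g < j. Chaining: j < m < h < g < j, which forces j < j — impossible.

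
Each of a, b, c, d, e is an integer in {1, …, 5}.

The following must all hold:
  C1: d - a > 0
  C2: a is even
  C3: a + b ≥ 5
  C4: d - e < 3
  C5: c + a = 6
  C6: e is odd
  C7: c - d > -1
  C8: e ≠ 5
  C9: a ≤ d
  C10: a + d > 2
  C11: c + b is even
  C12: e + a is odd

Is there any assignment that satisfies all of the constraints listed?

Try a = 2, b = 4, c = 4, d = 3, e = 3.
Check constraint 1: d - a = 1; constraint 3: a + b = 6; constraint 4: d - e = 0. The remaining constraints are straightforward to verify.

Satisfiable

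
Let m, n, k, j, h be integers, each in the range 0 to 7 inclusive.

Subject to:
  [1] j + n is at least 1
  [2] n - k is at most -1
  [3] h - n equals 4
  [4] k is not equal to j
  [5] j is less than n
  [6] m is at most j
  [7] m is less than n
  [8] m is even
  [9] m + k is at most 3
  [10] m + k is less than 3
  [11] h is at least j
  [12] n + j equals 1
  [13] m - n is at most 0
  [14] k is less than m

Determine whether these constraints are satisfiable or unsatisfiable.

Unsatisfiable

Constraints 2, 5, 6, and 14 give m ≤ j, j < n, n < k, k < m. Chaining: m ≤ j < n < k < m, which forces m < m — impossible.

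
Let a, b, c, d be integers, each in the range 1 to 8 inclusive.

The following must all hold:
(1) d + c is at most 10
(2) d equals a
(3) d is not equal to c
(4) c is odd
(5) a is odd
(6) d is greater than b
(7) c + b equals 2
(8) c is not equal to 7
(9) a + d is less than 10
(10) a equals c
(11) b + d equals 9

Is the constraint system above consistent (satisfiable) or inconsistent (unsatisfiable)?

Unsatisfiable

From constraints 2 and 10, d = a = c, so d = c. But constraint 3 says d ≠ c. Contradiction.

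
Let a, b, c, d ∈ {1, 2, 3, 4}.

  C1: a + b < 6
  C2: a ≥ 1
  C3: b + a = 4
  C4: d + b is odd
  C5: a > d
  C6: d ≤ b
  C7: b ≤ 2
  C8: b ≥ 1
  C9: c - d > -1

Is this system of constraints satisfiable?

The assignment a = 2, b = 2, c = 1, d = 1 works:
  constraint 1 holds since a + b = 4.
  constraint 3 holds since b + a = 4.
  constraint 9 holds since c - d = 0.
The rest check out directly.

Satisfiable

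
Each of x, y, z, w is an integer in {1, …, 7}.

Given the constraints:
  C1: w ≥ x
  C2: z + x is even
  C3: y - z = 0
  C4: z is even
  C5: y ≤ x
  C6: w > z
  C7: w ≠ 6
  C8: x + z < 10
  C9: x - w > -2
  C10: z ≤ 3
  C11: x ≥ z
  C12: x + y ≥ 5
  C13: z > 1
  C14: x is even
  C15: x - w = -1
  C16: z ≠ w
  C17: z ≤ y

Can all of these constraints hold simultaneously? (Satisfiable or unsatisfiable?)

Try x = 6, y = 2, z = 2, w = 7.
Check constraint 3: y - z = 0; constraint 8: x + z = 8; constraint 9: x - w = -1. The remaining constraints are straightforward to verify.

Satisfiable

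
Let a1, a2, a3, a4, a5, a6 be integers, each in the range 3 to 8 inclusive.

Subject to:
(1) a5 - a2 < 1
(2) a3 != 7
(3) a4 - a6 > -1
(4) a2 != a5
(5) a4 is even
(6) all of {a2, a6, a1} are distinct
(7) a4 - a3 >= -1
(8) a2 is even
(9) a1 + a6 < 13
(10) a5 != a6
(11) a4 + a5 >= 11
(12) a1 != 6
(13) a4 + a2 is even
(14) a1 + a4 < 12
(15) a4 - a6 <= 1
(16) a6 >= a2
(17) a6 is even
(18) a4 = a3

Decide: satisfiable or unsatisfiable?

Satisfiable

Setting (a1, a2, a3, a4, a5, a6) = (3, 6, 8, 8, 5, 8) satisfies everything: constraint 1: a5 - a2 = -1; constraint 3: a4 - a6 = 0; constraint 7: a4 - a3 = 0, and the others follow.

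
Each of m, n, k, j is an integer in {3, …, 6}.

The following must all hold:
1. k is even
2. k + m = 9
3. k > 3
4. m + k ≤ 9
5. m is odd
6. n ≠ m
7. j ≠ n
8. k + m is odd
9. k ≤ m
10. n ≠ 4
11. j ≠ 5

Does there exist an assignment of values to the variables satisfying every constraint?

Take m = 5, n = 3, k = 4, j = 4. Then constraint 2: k + m = 9; constraint 4: m + k = 9, and every other listed constraint is also met.

Satisfiable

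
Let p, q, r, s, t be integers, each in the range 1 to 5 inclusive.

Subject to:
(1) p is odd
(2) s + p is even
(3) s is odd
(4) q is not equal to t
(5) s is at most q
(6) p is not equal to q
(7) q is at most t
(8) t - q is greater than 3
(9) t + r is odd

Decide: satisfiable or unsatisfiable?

Satisfiable

Setting (p, q, r, s, t) = (5, 1, 2, 1, 5) satisfies everything: constraint 1: p = 5 is odd; constraint 8: t - q = 4, and the others follow.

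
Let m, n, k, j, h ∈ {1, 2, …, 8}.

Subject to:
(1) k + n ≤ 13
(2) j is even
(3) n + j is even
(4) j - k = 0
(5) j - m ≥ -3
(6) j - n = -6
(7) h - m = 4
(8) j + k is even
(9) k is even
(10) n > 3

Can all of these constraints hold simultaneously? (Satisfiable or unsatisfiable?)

Satisfiable

The assignment m = 2, n = 8, k = 2, j = 2, h = 6 works:
  constraint 1 holds since k + n = 10.
  constraint 4 holds since j - k = 0.
  constraint 5 holds since j - m = 0.
The rest check out directly.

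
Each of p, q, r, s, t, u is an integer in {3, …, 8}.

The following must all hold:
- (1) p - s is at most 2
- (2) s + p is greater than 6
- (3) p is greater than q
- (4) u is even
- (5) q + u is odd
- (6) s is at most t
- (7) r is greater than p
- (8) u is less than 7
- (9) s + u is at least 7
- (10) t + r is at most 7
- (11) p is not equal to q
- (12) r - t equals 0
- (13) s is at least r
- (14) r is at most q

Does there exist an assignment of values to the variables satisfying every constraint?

Unsatisfiable

Constraints 3, 7, and 14 give r ≤ q, q < p, p < r. Chaining: r ≤ q < p < r, which forces r < r — impossible.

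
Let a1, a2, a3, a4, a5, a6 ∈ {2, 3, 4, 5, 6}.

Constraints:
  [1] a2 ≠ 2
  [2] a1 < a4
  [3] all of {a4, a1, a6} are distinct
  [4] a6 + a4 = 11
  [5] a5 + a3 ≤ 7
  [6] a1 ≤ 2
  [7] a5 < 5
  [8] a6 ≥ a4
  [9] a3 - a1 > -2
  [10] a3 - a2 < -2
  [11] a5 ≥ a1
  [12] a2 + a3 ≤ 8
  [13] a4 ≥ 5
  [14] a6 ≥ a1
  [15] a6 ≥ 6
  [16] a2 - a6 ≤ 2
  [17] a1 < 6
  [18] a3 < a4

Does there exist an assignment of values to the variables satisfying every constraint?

The assignment a1 = 2, a2 = 6, a3 = 2, a4 = 5, a5 = 4, a6 = 6 works:
  constraint 4 holds since a6 + a4 = 11.
  constraint 5 holds since a5 + a3 = 6.
  constraint 9 holds since a3 - a1 = 0.
The rest check out directly.

Satisfiable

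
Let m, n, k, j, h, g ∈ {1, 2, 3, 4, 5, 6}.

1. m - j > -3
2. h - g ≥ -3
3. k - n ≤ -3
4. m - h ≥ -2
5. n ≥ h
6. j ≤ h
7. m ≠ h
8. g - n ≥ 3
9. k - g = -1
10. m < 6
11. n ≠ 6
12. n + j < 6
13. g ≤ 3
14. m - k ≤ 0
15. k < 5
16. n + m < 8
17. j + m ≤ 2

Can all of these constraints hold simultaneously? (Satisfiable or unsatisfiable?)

Constraints 2, 3, 4, 8, and 14 give k − m ≥ 0, m − h ≥ -2, h − g ≥ -3, g − n ≥ 3, n − k ≥ 3.
Adding all 5 inequalities: the left sides telescope to 0, and the right sides sum to 0 + (-2) + (-3) + 3 + 3 = 1. So 0 ≥ 1, which is false.

Unsatisfiable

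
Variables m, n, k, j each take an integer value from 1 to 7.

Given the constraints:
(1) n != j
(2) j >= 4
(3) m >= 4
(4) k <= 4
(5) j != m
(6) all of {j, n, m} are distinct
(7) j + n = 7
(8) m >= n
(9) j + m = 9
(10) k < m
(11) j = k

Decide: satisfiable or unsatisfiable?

Satisfiable

Try m = 5, n = 3, k = 4, j = 4.
Check constraint 6: values 4, 3, 5 are distinct; constraint 7: j + n = 7; constraint 9: j + m = 9. The remaining constraints are straightforward to verify.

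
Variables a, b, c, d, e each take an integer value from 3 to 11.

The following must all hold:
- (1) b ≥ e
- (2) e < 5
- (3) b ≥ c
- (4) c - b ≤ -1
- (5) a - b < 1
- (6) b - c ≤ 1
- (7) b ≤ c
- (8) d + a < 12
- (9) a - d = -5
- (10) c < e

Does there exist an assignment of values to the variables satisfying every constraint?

Constraints 1, 7, and 10 give e ≤ b, b ≤ c, c < e. Chaining: e ≤ b ≤ c < e, which forces e < e — impossible.

Unsatisfiable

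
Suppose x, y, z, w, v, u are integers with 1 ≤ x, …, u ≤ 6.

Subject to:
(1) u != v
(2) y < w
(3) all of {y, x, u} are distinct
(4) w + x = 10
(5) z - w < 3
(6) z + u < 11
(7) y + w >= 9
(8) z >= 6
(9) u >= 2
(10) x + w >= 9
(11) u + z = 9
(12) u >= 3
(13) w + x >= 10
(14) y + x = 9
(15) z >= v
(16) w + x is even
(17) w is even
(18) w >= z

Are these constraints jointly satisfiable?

The assignment x = 4, y = 5, z = 6, w = 6, v = 5, u = 3 works:
  constraint 4 holds since w + x = 10.
  constraint 5 holds since z - w = 0.
The rest check out directly.

Satisfiable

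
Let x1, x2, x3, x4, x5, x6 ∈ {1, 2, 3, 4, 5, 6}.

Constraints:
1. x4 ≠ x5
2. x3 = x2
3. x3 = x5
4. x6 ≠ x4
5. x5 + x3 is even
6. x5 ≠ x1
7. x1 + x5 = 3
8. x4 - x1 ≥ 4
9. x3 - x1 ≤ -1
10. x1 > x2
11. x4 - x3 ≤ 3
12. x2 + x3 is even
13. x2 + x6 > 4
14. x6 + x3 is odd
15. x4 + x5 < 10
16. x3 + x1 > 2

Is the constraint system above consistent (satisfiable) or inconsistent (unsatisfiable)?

Constraints 8, 9, and 11 give x1 − x3 ≥ 1, x3 − x4 ≥ -3, x4 − x1 ≥ 4.
Adding all 3 inequalities: the left sides telescope to 0, and the right sides sum to 1 + (-3) + 4 = 2. So 0 ≥ 2, which is false.

Unsatisfiable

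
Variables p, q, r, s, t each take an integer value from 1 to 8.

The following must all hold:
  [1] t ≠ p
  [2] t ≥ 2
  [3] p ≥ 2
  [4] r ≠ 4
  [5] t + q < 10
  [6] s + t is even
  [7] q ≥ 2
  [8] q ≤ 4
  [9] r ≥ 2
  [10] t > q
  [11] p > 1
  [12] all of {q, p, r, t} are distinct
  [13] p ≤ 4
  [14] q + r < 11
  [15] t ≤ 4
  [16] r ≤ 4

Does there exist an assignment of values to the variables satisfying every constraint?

Constraints 2, 3, 7, 8, 9, 13, 15, and 16 confine each of q, p, r, t to the 3 values {2, …, 4}.
Constraint 12 requires all 4 of them to be distinct, but only 3 values are available — impossible by the pigeonhole principle.

Unsatisfiable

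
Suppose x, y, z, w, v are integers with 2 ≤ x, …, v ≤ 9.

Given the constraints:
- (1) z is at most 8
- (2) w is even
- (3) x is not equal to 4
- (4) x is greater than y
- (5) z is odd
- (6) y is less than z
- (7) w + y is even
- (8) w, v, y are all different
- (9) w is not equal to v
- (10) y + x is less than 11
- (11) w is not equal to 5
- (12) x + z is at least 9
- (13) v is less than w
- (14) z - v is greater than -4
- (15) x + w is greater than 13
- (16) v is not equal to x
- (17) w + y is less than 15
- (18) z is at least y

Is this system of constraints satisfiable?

Satisfiable

The assignment x = 6, y = 4, z = 5, w = 8, v = 7 works:
  constraint 10 holds since y + x = 10.
  constraint 12 holds since x + z = 11.
  constraint 14 holds since z - v = -2.
The rest check out directly.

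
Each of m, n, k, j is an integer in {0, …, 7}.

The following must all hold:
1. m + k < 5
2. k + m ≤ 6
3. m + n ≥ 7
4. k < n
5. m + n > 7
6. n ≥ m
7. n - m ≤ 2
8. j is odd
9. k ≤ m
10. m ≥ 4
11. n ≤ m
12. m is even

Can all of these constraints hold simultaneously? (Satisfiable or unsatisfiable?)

Satisfiable

One satisfying assignment is m = 4, n = 4, k = 0, j = 7.
For the less obvious constraints — constraint 1: m + k = 4; constraint 2: k + m = 4 — and the others hold by inspection.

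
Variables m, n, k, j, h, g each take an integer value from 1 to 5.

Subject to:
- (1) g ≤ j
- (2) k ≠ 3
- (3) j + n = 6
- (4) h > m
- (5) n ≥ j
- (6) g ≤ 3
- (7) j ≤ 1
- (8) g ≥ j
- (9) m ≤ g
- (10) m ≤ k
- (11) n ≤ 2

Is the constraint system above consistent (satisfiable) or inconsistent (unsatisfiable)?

Unsatisfiable

From constraints 6 and 8: j ≤ g ≤ 3. From constraint 11: n ≤ 2. Hence j + n ≤ 5. But constraint 3 requires j + n = 6, and 6 > 5. Contradiction.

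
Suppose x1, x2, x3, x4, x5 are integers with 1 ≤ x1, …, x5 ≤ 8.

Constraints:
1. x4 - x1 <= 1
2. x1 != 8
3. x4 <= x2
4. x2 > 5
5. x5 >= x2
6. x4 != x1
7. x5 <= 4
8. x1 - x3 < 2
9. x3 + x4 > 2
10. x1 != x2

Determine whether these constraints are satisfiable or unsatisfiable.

Unsatisfiable

From constraint 4: x2 ≥ 6. From constraints 5 and 7: x2 ≤ x5 and x5 ≤ 4, so x2 ≤ 4. But 4 < 6, so no value of x2 works.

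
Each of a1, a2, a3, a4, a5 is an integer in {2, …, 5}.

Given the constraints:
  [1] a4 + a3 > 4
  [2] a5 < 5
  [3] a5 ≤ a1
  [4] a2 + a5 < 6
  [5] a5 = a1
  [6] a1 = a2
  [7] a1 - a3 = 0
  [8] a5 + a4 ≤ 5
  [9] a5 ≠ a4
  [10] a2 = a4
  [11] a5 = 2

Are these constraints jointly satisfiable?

From constraints 5, 6, and 10, a5 = a1 = a2 = a4, so a5 = a4. But constraint 9 says a5 ≠ a4. Contradiction.

Unsatisfiable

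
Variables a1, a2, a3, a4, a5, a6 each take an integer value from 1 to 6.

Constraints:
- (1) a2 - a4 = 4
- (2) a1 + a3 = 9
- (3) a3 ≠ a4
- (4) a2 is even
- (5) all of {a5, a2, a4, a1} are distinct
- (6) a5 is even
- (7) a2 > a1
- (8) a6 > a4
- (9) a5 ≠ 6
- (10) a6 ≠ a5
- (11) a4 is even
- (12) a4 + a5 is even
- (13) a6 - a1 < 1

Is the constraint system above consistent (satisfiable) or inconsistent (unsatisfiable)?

Satisfiable

The assignment a1 = 3, a2 = 6, a3 = 6, a4 = 2, a5 = 4, a6 = 3 works:
  constraint 1 holds since a2 - a4 = 4.
  constraint 2 holds since a1 + a3 = 9.
The rest check out directly.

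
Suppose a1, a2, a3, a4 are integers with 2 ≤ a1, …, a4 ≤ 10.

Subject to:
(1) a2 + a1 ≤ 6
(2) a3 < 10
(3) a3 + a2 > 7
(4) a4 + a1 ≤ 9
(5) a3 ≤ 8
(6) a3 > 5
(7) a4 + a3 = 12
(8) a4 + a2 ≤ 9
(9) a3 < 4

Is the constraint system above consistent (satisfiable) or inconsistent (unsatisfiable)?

Unsatisfiable

From constraint 6: a3 ≥ 6. From constraint 9: a3 ≤ 3. But 3 < 6, so no value of a3 works.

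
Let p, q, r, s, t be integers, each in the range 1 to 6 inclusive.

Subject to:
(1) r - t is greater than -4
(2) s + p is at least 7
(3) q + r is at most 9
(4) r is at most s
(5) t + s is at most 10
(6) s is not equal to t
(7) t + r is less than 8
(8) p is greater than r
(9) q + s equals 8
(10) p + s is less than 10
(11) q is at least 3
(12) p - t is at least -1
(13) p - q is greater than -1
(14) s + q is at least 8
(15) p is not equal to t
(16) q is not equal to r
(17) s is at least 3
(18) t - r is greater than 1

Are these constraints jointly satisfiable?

Setting (p, q, r, s, t) = (4, 4, 2, 4, 5) satisfies everything: constraint 1: r - t = -3; constraint 2: s + p = 8; constraint 3: q + r = 6, and the others follow.

Satisfiable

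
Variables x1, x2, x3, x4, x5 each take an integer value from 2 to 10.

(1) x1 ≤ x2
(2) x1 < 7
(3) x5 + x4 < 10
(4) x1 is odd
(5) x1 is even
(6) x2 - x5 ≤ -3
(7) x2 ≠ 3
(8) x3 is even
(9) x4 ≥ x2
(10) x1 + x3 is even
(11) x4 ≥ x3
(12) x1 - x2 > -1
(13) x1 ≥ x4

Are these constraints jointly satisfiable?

Unsatisfiable

Constraint 4 makes x1 odd and constraint 8 makes x3 even, so x1 + x3 must be odd. Constraint 10 says x1 + x3 is even — contradiction.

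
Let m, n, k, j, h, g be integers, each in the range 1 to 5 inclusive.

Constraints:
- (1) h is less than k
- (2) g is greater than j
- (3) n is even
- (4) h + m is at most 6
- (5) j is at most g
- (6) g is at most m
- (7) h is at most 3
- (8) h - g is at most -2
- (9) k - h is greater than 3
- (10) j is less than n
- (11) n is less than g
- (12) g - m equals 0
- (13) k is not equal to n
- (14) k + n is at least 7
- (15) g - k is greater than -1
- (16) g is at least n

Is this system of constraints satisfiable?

Setting (m, n, k, j, h, g) = (5, 4, 5, 1, 1, 5) satisfies everything: constraint 4: h + m = 6; constraint 8: h - g = -4, and the others follow.

Satisfiable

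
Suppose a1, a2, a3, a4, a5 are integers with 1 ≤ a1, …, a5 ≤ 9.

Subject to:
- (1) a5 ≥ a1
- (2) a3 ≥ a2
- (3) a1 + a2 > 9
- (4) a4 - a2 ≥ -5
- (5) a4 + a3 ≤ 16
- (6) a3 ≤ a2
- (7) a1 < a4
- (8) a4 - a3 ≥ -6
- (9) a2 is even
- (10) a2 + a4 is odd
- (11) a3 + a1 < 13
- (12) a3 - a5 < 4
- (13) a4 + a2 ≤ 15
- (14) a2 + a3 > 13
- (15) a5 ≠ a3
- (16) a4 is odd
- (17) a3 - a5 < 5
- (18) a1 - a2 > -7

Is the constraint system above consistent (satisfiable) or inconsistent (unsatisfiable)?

Satisfiable

Take a1 = 4, a2 = 8, a3 = 8, a4 = 5, a5 = 5. Then constraint 3: a1 + a2 = 12; constraint 4: a4 - a2 = -3; constraint 5: a4 + a3 = 13, and every other listed constraint is also met.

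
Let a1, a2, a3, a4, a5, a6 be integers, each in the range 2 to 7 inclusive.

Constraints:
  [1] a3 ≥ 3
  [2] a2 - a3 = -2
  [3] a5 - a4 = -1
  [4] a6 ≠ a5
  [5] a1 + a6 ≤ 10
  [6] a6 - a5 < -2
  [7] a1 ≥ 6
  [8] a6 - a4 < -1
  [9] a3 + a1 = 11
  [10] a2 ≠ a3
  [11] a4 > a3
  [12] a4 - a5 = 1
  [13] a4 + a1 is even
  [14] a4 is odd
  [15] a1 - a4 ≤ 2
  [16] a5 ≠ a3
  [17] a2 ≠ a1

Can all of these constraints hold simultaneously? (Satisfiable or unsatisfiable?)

Satisfiable

One satisfying assignment is a1 = 7, a2 = 2, a3 = 4, a4 = 7, a5 = 6, a6 = 3.
For the less obvious constraints — constraint 2: a2 - a3 = -2; constraint 3: a5 - a4 = -1; constraint 5: a1 + a6 = 10 — and the others hold by inspection.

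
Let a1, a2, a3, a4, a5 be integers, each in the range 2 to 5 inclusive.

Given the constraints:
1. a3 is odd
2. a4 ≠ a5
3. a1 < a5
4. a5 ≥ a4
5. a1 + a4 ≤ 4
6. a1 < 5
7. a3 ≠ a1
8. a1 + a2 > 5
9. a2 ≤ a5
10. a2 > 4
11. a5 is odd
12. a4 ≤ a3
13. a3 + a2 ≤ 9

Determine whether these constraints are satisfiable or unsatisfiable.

Satisfiable

The assignment a1 = 2, a2 = 5, a3 = 3, a4 = 2, a5 = 5 works:
  constraint 5 holds since a1 + a4 = 4.
  constraint 8 holds since a1 + a2 = 7.
  constraint 13 holds since a3 + a2 = 8.
The rest check out directly.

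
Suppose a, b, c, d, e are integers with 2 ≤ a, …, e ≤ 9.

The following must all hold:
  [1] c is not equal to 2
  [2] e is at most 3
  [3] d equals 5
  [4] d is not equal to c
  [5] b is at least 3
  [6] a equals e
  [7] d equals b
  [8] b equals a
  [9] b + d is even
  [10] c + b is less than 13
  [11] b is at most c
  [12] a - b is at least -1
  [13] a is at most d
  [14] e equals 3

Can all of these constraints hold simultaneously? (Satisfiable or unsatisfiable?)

Unsatisfiable

Constraint 3 fixes d = 5 and constraint 14 fixes e = 3. Constraints 6, 7, and 8 give d = b = a = e, so d = e. But 5 ≠ 3 — contradiction.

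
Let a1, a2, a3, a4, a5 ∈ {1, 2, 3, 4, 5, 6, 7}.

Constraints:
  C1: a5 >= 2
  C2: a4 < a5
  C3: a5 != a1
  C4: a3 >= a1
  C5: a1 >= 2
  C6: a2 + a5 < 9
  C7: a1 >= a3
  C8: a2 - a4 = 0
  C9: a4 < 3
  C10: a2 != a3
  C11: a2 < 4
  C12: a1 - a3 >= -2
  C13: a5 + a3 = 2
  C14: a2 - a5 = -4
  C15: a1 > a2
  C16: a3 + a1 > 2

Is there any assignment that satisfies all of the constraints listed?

Unsatisfiable

From constraint 1: a5 ≥ 2. From constraints 4 and 5: a3 ≥ a1 ≥ 2. Hence a5 + a3 ≥ 4. But constraint 13 requires a5 + a3 = 2, and 2 < 4. Contradiction.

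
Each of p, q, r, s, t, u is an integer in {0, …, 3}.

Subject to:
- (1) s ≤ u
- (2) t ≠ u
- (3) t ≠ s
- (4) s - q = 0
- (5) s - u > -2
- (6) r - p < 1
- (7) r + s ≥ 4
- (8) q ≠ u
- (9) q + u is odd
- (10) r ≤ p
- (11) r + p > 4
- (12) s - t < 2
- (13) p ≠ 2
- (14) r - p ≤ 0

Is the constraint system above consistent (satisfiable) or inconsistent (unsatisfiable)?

The assignment p = 3, q = 2, r = 3, s = 2, t = 1, u = 3 works:
  constraint 4 holds since s - q = 0.
  constraint 5 holds since s - u = -1.
  constraint 6 holds since r - p = 0.
The rest check out directly.

Satisfiable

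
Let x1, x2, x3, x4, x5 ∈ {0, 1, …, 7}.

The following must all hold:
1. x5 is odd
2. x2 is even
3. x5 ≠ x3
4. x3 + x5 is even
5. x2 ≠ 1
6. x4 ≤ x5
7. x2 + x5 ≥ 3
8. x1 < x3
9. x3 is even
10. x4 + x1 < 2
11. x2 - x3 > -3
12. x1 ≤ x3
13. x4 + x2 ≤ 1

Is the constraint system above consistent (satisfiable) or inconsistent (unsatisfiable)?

Constraint 9 makes x3 even and constraint 1 makes x5 odd, so x3 + x5 must be odd. Constraint 4 says x3 + x5 is even — contradiction.

Unsatisfiable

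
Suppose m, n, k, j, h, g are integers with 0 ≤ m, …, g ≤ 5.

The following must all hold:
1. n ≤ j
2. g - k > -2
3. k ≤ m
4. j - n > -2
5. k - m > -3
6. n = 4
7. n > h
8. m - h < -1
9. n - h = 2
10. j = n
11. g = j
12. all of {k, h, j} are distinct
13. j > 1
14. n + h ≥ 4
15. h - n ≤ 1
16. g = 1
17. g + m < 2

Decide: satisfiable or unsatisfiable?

Constraint 16 fixes g = 1 and constraint 6 fixes n = 4. Constraints 10 and 11 give g = j = n, so g = n. But 1 ≠ 4 — contradiction.

Unsatisfiable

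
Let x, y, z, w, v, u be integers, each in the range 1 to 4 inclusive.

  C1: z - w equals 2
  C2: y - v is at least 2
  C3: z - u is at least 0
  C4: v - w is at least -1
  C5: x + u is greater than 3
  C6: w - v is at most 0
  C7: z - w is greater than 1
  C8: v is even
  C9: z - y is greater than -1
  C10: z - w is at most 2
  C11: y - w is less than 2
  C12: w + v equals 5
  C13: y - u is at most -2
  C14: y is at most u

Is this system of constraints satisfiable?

Constraints 2, 3, 4, 10, and 13 give y − v ≥ 2, v − w ≥ -1, w − z ≥ -2, z − u ≥ 0, u − y ≥ 2.
Adding all 5 inequalities: the left sides telescope to 0, and the right sides sum to 2 + (-1) + (-2) + 0 + 2 = 1. So 0 ≥ 1, which is false.

Unsatisfiable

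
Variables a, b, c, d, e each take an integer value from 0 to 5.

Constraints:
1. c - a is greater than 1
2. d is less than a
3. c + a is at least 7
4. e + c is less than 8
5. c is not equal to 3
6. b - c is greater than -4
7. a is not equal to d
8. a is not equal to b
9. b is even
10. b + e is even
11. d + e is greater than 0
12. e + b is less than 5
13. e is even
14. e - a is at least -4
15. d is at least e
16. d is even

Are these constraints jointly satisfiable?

Satisfiable

Setting (a, b, c, d, e) = (3, 2, 5, 2, 0) satisfies everything: constraint 1: c - a = 2; constraint 3: c + a = 8, and the others follow.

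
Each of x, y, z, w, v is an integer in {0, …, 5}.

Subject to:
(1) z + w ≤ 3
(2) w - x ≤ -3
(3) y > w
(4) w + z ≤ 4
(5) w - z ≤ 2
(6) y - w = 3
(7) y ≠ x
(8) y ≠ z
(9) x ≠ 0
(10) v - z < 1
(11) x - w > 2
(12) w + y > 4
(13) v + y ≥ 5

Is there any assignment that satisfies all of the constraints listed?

Satisfiable

Take x = 5, y = 4, z = 1, w = 1, v = 1. Then constraint 1: z + w = 2; constraint 2: w - x = -4, and every other listed constraint is also met.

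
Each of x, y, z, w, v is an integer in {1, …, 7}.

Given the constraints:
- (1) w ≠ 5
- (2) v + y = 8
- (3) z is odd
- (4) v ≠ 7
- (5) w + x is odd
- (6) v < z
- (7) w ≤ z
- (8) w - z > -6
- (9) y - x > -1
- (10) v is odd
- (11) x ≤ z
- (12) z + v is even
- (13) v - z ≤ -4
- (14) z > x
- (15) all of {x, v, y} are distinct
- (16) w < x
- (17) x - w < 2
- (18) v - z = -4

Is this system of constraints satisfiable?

Satisfiable

One satisfying assignment is x = 4, y = 5, z = 7, w = 3, v = 3.
For the less obvious constraints — constraint 2: v + y = 8; constraint 8: w - z = -4; constraint 9: y - x = 1 — and the others hold by inspection.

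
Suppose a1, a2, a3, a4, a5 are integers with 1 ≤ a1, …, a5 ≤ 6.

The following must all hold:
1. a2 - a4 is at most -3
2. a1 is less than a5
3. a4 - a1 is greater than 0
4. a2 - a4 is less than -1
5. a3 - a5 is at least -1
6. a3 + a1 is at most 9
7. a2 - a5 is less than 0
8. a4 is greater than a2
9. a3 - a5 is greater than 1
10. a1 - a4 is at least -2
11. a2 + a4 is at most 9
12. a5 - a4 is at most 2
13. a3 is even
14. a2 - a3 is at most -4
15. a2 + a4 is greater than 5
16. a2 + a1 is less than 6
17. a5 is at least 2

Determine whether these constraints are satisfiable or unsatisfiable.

Try a1 = 3, a2 = 1, a3 = 6, a4 = 5, a5 = 4.
Check constraint 1: a2 - a4 = -4; constraint 3: a4 - a1 = 2; constraint 4: a2 - a4 = -4. The remaining constraints are straightforward to verify.

Satisfiable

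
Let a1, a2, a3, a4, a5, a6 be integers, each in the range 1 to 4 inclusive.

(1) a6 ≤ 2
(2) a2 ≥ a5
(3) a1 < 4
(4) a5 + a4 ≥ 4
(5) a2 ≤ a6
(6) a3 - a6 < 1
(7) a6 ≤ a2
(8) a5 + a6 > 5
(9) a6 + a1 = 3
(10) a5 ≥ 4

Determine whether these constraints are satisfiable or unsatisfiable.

Unsatisfiable

From constraints 2 and 10: a2 ≥ a5 and a5 ≥ 4, so a2 ≥ 4. From constraints 1 and 5: a2 ≤ a6 and a6 ≤ 2, so a2 ≤ 2. But 2 < 4, so no value of a2 works.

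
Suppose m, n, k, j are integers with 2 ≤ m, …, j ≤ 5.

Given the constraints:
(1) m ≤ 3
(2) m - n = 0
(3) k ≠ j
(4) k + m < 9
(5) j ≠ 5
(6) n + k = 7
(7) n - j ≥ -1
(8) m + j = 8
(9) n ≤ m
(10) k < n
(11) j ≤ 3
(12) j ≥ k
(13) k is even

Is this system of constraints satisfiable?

From constraints 1 and 9: n ≤ m ≤ 3. From constraints 11 and 12: k ≤ j ≤ 3. Hence n + k ≤ 6. But constraint 6 requires n + k = 7, and 7 > 6. Contradiction.

Unsatisfiable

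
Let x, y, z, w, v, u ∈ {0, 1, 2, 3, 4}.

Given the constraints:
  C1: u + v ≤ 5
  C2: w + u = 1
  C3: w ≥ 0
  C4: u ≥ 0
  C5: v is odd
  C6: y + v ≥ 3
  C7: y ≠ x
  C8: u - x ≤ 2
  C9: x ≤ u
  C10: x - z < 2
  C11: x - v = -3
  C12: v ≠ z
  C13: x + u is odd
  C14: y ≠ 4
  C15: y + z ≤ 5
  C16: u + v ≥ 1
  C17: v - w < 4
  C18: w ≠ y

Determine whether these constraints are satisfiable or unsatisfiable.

Take x = 0, y = 3, z = 0, w = 0, v = 3, u = 1. Then constraint 1: u + v = 4; constraint 2: w + u = 1, and every other listed constraint is also met.

Satisfiable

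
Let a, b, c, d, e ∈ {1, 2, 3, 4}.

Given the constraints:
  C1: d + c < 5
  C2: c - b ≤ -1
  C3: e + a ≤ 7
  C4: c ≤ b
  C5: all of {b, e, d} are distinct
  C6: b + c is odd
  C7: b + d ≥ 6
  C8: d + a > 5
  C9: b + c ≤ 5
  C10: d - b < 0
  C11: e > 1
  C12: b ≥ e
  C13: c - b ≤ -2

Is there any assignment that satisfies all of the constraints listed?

Satisfiable

One satisfying assignment is a = 4, b = 4, c = 1, d = 3, e = 2.
For the less obvious constraints — constraint 1: d + c = 4; constraint 2: c - b = -3 — and the others hold by inspection.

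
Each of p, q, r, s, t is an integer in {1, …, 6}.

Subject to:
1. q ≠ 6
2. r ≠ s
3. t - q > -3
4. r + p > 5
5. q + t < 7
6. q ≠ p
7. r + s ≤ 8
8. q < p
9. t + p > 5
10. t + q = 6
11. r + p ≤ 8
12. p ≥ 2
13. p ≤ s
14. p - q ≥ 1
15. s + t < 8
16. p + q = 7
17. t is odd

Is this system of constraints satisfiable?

Try p = 4, q = 3, r = 3, s = 4, t = 3.
Check constraint 3: t - q = 0; constraint 4: r + p = 7; constraint 5: q + t = 6. The remaining constraints are straightforward to verify.

Satisfiable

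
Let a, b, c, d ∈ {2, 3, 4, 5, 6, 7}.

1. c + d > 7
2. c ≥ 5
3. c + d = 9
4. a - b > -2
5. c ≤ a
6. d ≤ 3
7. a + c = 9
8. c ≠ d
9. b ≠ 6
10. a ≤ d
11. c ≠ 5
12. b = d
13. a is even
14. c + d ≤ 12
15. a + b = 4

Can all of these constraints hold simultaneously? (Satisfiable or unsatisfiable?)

Unsatisfiable

From constraints 2 and 5: a ≥ c and c ≥ 5, so a ≥ 5. From constraints 6 and 10: a ≤ d and d ≤ 3, so a ≤ 3. But 3 < 5, so no value of a works.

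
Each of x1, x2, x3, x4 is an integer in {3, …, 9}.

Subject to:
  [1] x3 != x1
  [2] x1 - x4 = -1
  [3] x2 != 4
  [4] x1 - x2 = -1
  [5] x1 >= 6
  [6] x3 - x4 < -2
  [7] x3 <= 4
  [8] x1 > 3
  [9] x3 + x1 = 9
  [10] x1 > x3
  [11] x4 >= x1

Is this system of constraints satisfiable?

Take x1 = 6, x2 = 7, x3 = 3, x4 = 7. Then constraint 2: x1 - x4 = -1; constraint 4: x1 - x2 = -1; constraint 6: x3 - x4 = -4, and every other listed constraint is also met.

Satisfiable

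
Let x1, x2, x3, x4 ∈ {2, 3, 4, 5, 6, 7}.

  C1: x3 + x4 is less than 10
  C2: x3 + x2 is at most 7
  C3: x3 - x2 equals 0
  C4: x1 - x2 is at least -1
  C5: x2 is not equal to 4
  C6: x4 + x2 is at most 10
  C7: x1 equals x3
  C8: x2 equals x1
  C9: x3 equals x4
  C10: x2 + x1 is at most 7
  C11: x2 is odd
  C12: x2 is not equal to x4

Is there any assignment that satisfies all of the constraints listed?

Unsatisfiable

From constraints 7, 8, and 9, x2 = x1 = x3 = x4, so x2 = x4. But constraint 12 says x2 ≠ x4. Contradiction.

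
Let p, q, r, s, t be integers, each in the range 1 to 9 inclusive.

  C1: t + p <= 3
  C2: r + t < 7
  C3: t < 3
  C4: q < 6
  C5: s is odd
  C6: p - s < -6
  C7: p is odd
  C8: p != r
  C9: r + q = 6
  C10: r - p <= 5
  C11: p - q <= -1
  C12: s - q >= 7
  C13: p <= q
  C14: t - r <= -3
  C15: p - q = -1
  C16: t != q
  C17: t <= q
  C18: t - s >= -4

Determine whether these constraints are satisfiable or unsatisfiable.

Unsatisfiable

Constraints 10, 11, 12, 14, and 18 give p − r ≥ -5, r − t ≥ 3, t − s ≥ -4, s − q ≥ 7, q − p ≥ 1.
Adding all 5 inequalities: the left sides telescope to 0, and the right sides sum to (-5) + 3 + (-4) + 7 + 1 = 2. So 0 ≥ 2, which is false.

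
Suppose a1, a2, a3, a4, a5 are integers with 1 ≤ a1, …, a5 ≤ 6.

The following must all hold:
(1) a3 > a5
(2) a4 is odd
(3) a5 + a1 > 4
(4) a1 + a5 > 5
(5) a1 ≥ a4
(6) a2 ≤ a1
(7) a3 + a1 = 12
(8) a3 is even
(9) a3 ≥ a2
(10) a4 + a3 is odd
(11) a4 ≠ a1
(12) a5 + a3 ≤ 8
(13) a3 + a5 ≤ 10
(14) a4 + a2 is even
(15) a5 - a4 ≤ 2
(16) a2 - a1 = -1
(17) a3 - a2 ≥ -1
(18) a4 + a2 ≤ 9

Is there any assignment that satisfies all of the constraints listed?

One satisfying assignment is a1 = 6, a2 = 5, a3 = 6, a4 = 1, a5 = 1.
For the less obvious constraints — constraint 3: a5 + a1 = 7; constraint 4: a1 + a5 = 7 — and the others hold by inspection.

Satisfiable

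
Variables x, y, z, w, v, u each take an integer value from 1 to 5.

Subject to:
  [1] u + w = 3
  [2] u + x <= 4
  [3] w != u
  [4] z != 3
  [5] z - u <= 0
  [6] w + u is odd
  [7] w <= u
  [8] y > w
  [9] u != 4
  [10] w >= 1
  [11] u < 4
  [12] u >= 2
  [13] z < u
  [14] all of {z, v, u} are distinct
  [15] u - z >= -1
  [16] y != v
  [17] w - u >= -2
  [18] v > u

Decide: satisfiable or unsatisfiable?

The assignment x = 2, y = 2, z = 1, w = 1, v = 4, u = 2 works:
  constraint 1 holds since u + w = 3.
  constraint 2 holds since u + x = 4.
  constraint 5 holds since z - u = -1.
The rest check out directly.

Satisfiable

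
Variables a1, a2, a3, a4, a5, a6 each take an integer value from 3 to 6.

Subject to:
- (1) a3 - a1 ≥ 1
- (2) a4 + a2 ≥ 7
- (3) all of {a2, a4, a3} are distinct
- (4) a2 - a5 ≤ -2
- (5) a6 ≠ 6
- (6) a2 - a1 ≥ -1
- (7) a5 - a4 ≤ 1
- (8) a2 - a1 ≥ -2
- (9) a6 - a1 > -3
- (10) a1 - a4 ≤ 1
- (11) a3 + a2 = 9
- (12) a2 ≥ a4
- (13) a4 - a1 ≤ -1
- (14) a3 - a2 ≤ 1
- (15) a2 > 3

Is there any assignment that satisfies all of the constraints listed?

Constraints 1, 4, 7, 13, and 14 give a5 − a2 ≥ 2, a2 − a3 ≥ -1, a3 − a1 ≥ 1, a1 − a4 ≥ 1, a4 − a5 ≥ -1.
Adding all 5 inequalities: the left sides telescope to 0, and the right sides sum to 2 + (-1) + 1 + 1 + (-1) = 2. So 0 ≥ 2, which is false.

Unsatisfiable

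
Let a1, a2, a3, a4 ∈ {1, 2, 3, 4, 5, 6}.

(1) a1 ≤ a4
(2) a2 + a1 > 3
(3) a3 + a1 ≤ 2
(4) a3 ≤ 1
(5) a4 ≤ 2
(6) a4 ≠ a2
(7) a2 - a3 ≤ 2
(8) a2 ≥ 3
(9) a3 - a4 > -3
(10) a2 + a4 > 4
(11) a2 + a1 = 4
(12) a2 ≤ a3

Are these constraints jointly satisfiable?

From constraint 8: a2 ≥ 3. From constraints 4 and 12: a2 ≤ a3 and a3 ≤ 1, so a2 ≤ 1. But 1 < 3, so no value of a2 works.

Unsatisfiable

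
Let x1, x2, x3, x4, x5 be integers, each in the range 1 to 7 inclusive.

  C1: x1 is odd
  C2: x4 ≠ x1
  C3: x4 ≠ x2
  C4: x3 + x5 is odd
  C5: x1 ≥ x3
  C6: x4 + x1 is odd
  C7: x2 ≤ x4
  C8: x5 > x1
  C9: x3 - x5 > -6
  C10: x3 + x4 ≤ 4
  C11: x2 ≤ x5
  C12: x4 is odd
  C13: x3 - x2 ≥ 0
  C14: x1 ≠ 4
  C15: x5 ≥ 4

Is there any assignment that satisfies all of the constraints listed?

Constraint 12 makes x4 odd and constraint 1 makes x1 odd, so x4 + x1 must be even. Constraint 6 says x4 + x1 is odd — contradiction.

Unsatisfiable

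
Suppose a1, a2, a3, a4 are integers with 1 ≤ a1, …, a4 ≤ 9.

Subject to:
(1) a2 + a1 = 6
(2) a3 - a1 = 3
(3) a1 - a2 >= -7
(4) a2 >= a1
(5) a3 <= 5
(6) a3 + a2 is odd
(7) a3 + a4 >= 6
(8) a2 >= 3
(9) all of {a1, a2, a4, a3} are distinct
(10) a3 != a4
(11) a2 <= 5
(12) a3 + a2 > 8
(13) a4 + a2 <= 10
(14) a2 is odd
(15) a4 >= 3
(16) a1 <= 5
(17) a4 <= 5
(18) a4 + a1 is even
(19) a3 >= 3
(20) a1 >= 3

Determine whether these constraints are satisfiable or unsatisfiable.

Constraints 5, 8, 11, 15, 16, 17, 19, and 20 confine each of a1, a2, a4, a3 to the 3 values {3, …, 5}.
Constraint 9 requires all 4 of them to be distinct, but only 3 values are available — impossible by the pigeonhole principle.

Unsatisfiable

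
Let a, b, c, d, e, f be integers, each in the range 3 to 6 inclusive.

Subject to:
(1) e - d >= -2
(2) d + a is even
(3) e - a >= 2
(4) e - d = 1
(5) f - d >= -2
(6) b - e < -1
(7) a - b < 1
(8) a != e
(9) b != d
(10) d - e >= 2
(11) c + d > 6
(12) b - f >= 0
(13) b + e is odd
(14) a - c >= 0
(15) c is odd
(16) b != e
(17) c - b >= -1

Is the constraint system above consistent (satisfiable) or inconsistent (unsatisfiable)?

Unsatisfiable

Constraints 3, 5, 10, 12, 14, and 17 give c − b ≥ -1, b − f ≥ 0, f − d ≥ -2, d − e ≥ 2, e − a ≥ 2, a − c ≥ 0.
Adding all 6 inequalities: the left sides telescope to 0, and the right sides sum to (-1) + 0 + (-2) + 2 + 2 + 0 = 1. So 0 ≥ 1, which is false.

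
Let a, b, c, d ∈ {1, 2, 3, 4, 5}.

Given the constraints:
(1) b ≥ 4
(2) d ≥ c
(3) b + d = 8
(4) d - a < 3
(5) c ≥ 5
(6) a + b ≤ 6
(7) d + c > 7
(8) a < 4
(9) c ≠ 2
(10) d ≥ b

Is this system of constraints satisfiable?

From constraint 1: b ≥ 4. From constraints 2 and 5: d ≥ c ≥ 5. Hence b + d ≥ 9. But constraint 3 requires b + d = 8, and 8 < 9. Contradiction.

Unsatisfiable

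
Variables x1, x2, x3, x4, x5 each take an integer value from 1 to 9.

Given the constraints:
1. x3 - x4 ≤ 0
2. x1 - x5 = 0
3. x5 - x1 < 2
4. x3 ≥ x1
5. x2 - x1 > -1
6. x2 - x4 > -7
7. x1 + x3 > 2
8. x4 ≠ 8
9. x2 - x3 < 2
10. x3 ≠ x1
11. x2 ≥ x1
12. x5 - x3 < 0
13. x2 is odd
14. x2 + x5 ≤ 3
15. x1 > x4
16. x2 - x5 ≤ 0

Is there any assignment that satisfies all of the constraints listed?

Constraints 1, 11, 12, 15, and 16 give x2 ≤ x5, x5 < x3, x3 ≤ x4, x4 < x1, x1 ≤ x2. Chaining: x2 ≤ x5 < x3 ≤ x4 < x1 ≤ x2, which forces x2 < x2 — impossible.

Unsatisfiable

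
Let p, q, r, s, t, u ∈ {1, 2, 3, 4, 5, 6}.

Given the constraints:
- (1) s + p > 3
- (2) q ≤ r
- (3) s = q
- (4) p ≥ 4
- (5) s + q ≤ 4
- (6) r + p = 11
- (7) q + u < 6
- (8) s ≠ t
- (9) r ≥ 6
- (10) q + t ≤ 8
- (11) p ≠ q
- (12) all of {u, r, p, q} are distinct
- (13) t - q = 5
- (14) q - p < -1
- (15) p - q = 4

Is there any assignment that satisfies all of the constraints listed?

Take p = 5, q = 1, r = 6, s = 1, t = 6, u = 4. Then constraint 1: s + p = 6; constraint 5: s + q = 2; constraint 6: r + p = 11, and every other listed constraint is also met.

Satisfiable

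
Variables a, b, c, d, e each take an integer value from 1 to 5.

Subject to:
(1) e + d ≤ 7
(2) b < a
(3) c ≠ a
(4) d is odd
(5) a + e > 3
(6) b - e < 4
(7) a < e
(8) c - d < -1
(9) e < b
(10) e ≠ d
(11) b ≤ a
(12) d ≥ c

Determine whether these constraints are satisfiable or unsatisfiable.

Constraints 2, 7, and 9 give a < e, e < b, b < a. Chaining: a < e < b < a, which forces a < a — impossible.

Unsatisfiable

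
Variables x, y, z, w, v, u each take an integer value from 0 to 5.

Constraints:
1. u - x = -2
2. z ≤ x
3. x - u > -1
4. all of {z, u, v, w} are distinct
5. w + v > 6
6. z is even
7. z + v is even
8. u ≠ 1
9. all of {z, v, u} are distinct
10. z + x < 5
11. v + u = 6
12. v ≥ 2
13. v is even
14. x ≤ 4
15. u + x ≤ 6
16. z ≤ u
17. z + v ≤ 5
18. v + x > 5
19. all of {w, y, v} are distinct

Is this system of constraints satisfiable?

Setting (x, y, z, w, v, u) = (4, 1, 0, 3, 4, 2) satisfies everything: constraint 1: u - x = -2; constraint 3: x - u = 2, and the others follow.

Satisfiable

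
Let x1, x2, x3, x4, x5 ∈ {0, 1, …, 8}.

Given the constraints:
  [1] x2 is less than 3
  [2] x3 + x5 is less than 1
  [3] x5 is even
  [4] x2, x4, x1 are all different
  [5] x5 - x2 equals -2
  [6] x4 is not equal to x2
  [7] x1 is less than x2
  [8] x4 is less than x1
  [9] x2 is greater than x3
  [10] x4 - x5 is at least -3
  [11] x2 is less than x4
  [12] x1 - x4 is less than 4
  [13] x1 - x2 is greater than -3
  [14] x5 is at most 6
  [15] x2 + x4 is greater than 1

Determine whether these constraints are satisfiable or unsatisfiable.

Unsatisfiable

Constraints 7, 8, and 11 give x2 < x4, x4 < x1, x1 < x2. Chaining: x2 < x4 < x1 < x2, which forces x2 < x2 — impossible.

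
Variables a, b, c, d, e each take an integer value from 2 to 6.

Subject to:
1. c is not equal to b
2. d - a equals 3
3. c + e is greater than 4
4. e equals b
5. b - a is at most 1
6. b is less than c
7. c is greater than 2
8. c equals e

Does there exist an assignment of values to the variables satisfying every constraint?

From constraints 4 and 8, c = e = b, so c = b. But constraint 1 says c ≠ b. Contradiction.

Unsatisfiable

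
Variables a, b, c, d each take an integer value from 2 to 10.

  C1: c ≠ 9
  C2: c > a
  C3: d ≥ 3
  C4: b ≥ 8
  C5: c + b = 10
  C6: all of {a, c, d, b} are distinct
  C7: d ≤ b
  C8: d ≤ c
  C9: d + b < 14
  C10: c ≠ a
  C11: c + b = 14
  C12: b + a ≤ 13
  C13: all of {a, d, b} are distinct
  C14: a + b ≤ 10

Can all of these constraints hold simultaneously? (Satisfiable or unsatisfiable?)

From constraints 3 and 8: c ≥ d ≥ 3. From constraint 4: b ≥ 8. Hence c + b ≥ 11. But constraint 5 requires c + b = 10, and 10 < 11. Contradiction.

Unsatisfiable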